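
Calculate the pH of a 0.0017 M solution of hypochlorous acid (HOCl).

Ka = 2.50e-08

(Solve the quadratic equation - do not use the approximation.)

x² + Ka×x - Ka×C = 0. Using quadratic formula: [H⁺] = 6.5067e-06

pH = 5.19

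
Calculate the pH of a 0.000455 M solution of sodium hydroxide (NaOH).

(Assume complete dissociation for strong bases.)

[OH⁻] = 0.000455 M for strong base. pOH = -log[OH⁻] = 3.34, pH = 14 - pOH

pH = 10.66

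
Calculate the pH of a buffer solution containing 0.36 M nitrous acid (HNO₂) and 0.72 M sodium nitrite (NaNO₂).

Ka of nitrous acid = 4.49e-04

pKa = -log(4.49e-04) = 3.35. pH = pKa + log([A⁻]/[HA]) = 3.35 + log(0.72/0.36)

pH = 3.65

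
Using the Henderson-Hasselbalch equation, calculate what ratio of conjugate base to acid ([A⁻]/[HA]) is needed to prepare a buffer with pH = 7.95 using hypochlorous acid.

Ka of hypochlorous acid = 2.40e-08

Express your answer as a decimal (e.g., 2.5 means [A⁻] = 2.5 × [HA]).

pKa = -log(2.40e-08) = 7.6198. pH = pKa + log([A⁻]/[HA]), so log([A⁻]/[HA]) = pH − pKa = 7.95 − 7.6198 = 0.3302. [A⁻]/[HA] = 10^(0.3302) = 2.14

[A⁻]/[HA] = 2.14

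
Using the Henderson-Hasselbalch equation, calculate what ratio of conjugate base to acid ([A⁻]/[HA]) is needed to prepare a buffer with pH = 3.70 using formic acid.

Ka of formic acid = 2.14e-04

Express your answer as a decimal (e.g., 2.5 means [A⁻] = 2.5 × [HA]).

pKa = -log(2.14e-04) = 3.6696. pH = pKa + log([A⁻]/[HA]), so log([A⁻]/[HA]) = pH − pKa = 3.70 − 3.6696 = 0.0304. [A⁻]/[HA] = 10^(0.0304) = 1.07

[A⁻]/[HA] = 1.07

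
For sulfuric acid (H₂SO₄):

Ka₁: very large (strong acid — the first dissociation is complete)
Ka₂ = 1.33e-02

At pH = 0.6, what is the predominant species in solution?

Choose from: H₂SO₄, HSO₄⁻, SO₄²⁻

The first dissociation is complete, so H₂SO₄ itself is never the predominant species in water; pKa₂ = -log(1.33e-02) = 1.88. For a polyprotic acid the predominant species crosses at each pKa: below pKa_n the protonated form dominates, above it the deprotonated form does. At pH = 0.6, the predominant species is HSO₄⁻.

HSO₄⁻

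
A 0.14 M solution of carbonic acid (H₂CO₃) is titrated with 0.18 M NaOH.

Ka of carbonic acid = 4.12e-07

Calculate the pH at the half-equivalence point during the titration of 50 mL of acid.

At half-equivalence [HA] = [A⁻], so Henderson-Hasselbalch gives pH = pKa = -log(4.12e-07) = 6.39.

pH = pKa = 6.39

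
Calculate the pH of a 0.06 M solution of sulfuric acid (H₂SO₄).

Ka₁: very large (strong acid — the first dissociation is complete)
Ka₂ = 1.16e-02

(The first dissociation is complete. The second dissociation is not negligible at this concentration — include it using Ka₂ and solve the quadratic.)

First dissociation is complete: [H⁺]₀ = [HSO₄⁻]₀ = C = 0.06 M. Second dissociation HSO₄⁻ ⇌ H⁺ + SO₄²⁻: let x = [SO₄²⁻]. Ka₂ = (C + x)·x / (C − x) = 1.16e-02 → x² + (C + Ka₂)·x − Ka₂·C = 0 → x² + 0.07160·x − 6.960e-04 = 0. x = (−0.07160 + √(0.07160² + 4 × 6.960e-04)) / 2 = 8.6707e-03 M. [H⁺] = C + x = 0.06 + 8.6707e-03 = 6.8671e-02 M. pH = -log(6.8671e-02) = 1.16.

pH = 1.16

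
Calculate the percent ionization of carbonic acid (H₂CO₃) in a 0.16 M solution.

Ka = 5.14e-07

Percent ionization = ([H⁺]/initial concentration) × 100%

Using Ka equilibrium: x² + Ka×x - Ka×C = 0. Solving: [H⁺] = 2.8652e-04. Percent = (2.8652e-04/0.16) × 100

Percent ionization = 0.179%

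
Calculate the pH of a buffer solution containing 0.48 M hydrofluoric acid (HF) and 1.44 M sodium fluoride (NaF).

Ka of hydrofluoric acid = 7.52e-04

pKa = -log(7.52e-04) = 3.12. pH = pKa + log([A⁻]/[HA]) = 3.12 + log(1.44/0.48)

pH = 3.60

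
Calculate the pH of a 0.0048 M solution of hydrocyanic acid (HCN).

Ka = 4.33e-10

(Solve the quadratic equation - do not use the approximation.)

x² + Ka×x - Ka×C = 0. Using quadratic formula: [H⁺] = 1.4414e-06

pH = 5.84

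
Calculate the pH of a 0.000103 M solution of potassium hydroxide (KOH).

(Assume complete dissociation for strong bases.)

[OH⁻] = 0.000103 M for strong base. pOH = -log[OH⁻] = 3.99, pH = 14 - pOH

pH = 10.01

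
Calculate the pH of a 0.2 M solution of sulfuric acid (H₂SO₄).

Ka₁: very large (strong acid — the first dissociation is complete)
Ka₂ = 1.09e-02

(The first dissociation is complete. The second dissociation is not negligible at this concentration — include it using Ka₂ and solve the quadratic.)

First dissociation is complete: [H⁺]₀ = [HSO₄⁻]₀ = C = 0.2 M. Second dissociation HSO₄⁻ ⇌ H⁺ + SO₄²⁻: let x = [SO₄²⁻]. Ka₂ = (C + x)·x / (C − x) = 1.09e-02 → x² + (C + Ka₂)·x − Ka₂·C = 0 → x² + 0.21090·x − 2.180e-03 = 0. x = (−0.21090 + √(0.21090² + 4 × 2.180e-03)) / 2 = 9.8743e-03 M. [H⁺] = C + x = 0.2 + 9.8743e-03 = 2.0987e-01 M. pH = -log(2.0987e-01) = 0.68.

pH = 0.68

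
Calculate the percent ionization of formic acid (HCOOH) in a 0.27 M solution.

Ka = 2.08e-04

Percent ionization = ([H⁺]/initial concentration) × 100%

Using Ka equilibrium: x² + Ka×x - Ka×C = 0. Solving: [H⁺] = 7.3907e-03. Percent = (7.3907e-03/0.27) × 100

Percent ionization = 2.74%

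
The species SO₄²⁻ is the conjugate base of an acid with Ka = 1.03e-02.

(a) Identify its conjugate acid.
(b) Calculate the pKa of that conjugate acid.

(a) The conjugate acid is formed by adding one H⁺ to SO₄²⁻, giving HSO₄⁻. (b) pKa = -log(Ka) = -log(1.03e-02) = 1.99.

Conjugate acid: HSO₄⁻; pK_a = 1.99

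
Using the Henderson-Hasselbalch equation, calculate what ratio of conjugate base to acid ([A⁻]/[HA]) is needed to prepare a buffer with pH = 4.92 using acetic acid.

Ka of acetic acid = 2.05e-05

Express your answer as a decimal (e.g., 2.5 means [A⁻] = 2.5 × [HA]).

pKa = -log(2.05e-05) = 4.6882. pH = pKa + log([A⁻]/[HA]), so log([A⁻]/[HA]) = pH − pKa = 4.92 − 4.6882 = 0.2318. [A⁻]/[HA] = 10^(0.2318) = 1.71

[A⁻]/[HA] = 1.71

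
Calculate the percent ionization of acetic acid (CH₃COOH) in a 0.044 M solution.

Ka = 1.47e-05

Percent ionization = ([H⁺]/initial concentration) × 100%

Using Ka equilibrium: x² + Ka×x - Ka×C = 0. Solving: [H⁺] = 7.9692e-04. Percent = (7.9692e-04/0.044) × 100

Percent ionization = 1.81%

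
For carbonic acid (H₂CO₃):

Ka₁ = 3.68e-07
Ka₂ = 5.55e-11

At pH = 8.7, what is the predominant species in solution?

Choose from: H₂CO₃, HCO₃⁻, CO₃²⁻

pKa₁ = 6.43, pKa₂ = 10.26. For a polyprotic acid the predominant species crosses at each pKa: below pKa_n the protonated form dominates, above it the deprotonated form does. At pH = 8.7, the predominant species is HCO₃⁻.

HCO₃⁻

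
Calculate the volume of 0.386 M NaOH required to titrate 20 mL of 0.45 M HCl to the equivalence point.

At equivalence: moles acid = moles base. moles HCl = 0.45 × 20/1000 = 0.009 mol. V_base = moles / 0.386 × 1000 = 23.3 mL.

V_{base} = 23.3 mL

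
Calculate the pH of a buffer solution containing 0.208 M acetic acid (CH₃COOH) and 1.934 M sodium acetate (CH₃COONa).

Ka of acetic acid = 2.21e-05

pKa = -log(2.21e-05) = 4.66. pH = pKa + log([A⁻]/[HA]) = 4.66 + log(1.934/0.208)

pH = 5.62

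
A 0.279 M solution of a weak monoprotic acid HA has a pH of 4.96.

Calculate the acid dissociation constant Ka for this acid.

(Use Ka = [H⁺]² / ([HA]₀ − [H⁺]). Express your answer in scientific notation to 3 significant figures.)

[H⁺] = 10^(−pH) = 10^(−4.96) = 1.096e-05 M. For HA ⇌ H⁺ + A⁻, Ka = [H⁺][A⁻]/[HA] = [H⁺]² / ([HA]₀ − [H⁺]) = (1.096e-05)² / (0.279 − 1.096e-05) = 4.31e-10.

K_a = 4.31e-10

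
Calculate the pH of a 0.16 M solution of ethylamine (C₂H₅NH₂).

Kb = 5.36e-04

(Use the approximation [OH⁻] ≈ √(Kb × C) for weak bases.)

[OH⁻] = √(Kb × C) = √(5.36e-04 × 0.16) = 9.2607e-03. pOH = 2.03, pH = 14 - pOH

pH = 11.97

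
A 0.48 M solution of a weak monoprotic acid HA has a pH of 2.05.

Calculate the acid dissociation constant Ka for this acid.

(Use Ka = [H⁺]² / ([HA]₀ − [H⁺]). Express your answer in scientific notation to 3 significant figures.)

[H⁺] = 10^(−pH) = 10^(−2.05) = 8.913e-03 M. For HA ⇌ H⁺ + A⁻, Ka = [H⁺][A⁻]/[HA] = [H⁺]² / ([HA]₀ − [H⁺]) = (8.913e-03)² / (0.48 − 8.913e-03) = 1.69e-04.

K_a = 1.69e-04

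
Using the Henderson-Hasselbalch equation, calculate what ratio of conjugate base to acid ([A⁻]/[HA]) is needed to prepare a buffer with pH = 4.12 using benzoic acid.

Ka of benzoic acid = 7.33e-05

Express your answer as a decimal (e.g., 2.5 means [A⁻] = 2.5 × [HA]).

pKa = -log(7.33e-05) = 4.1349. pH = pKa + log([A⁻]/[HA]), so log([A⁻]/[HA]) = pH − pKa = 4.12 − 4.1349 = -0.0149. [A⁻]/[HA] = 10^(-0.0149) = 0.966

[A⁻]/[HA] = 0.966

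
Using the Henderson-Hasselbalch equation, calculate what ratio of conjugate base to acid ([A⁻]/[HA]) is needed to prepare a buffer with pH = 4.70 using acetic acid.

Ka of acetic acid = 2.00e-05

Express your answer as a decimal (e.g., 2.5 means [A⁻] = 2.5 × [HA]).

pKa = -log(2.00e-05) = 4.6990. pH = pKa + log([A⁻]/[HA]), so log([A⁻]/[HA]) = pH − pKa = 4.70 − 4.6990 = 0.0010. [A⁻]/[HA] = 10^(0.0010) = 1.00

[A⁻]/[HA] = 1.00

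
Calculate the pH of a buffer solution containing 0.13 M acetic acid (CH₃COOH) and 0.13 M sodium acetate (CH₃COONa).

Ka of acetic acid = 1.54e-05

pKa = -log(1.54e-05) = 4.81. pH = pKa + log([A⁻]/[HA]) = 4.81 + log(0.13/0.13)

pH = 4.81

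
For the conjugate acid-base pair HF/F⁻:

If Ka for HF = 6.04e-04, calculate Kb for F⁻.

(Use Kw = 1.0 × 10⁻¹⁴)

For a conjugate pair Ka × Kb = Kw, so Kb = Kw/Ka = 1.0 × 10⁻¹⁴ / 6.04e-04 = 1.66e-11.

K_b = 1.66e-11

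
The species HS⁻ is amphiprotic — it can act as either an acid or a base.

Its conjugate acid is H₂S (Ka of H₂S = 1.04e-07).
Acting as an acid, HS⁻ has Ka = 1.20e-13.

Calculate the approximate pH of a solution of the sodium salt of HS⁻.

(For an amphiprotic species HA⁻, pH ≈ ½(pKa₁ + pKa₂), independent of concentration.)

pKa₁ = -log(1.04e-07) = 6.98; pKa₂ = -log(1.20e-13) = 12.92. For an amphiprotic species, pH ≈ ½(pKa₁ + pKa₂) = ½(6.98 + 12.92) = 9.95.

pH = 9.95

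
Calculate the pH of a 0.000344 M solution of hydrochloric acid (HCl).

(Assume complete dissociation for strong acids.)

[H⁺] = 0.000344 M for strong acid. pH = -log[H⁺] = -log(0.000344)

pH = 3.46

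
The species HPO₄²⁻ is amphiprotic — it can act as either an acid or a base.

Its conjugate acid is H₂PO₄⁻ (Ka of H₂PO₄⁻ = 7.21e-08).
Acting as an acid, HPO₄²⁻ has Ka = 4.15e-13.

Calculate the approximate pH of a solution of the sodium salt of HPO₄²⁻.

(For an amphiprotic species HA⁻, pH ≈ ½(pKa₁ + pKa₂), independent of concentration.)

pKa₁ = -log(7.21e-08) = 7.14; pKa₂ = -log(4.15e-13) = 12.38. For an amphiprotic species, pH ≈ ½(pKa₁ + pKa₂) = ½(7.14 + 12.38) = 9.76.

pH = 9.76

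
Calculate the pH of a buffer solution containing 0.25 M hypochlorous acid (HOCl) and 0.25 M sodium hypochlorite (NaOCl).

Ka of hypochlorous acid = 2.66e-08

pKa = -log(2.66e-08) = 7.58. pH = pKa + log([A⁻]/[HA]) = 7.58 + log(0.25/0.25)

pH = 7.58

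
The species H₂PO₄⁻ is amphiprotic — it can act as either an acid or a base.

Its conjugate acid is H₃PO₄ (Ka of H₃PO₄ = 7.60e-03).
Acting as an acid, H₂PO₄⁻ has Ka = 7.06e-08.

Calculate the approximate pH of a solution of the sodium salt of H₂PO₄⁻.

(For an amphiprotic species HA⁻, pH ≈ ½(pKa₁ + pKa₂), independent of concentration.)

pKa₁ = -log(7.60e-03) = 2.12; pKa₂ = -log(7.06e-08) = 7.15. For an amphiprotic species, pH ≈ ½(pKa₁ + pKa₂) = ½(2.12 + 7.15) = 4.64.

pH = 4.64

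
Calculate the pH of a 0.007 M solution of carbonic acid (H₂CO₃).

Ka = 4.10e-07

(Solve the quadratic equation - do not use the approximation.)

x² + Ka×x - Ka×C = 0. Using quadratic formula: [H⁺] = 5.3368e-05

pH = 4.27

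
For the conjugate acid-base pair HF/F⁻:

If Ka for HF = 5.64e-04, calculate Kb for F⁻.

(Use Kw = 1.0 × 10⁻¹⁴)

For a conjugate pair Ka × Kb = Kw, so Kb = Kw/Ka = 1.0 × 10⁻¹⁴ / 5.64e-04 = 1.77e-11.

K_b = 1.77e-11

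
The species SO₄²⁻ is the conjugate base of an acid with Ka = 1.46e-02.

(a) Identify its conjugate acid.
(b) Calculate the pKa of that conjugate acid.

(a) The conjugate acid is formed by adding one H⁺ to SO₄²⁻, giving HSO₄⁻. (b) pKa = -log(Ka) = -log(1.46e-02) = 1.84.

Conjugate acid: HSO₄⁻; pK_a = 1.84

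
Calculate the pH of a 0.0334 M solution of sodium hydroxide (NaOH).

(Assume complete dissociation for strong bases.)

[OH⁻] = 0.0334 M for strong base. pOH = -log[OH⁻] = 1.48, pH = 14 - pOH

pH = 12.52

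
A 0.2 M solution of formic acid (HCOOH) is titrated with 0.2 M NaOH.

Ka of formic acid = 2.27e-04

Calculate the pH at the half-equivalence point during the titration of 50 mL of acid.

At half-equivalence [HA] = [A⁻], so Henderson-Hasselbalch gives pH = pKa = -log(2.27e-04) = 3.64.

pH = pKa = 3.64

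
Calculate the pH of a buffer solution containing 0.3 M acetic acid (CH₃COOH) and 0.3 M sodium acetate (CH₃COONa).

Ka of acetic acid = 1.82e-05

pKa = -log(1.82e-05) = 4.74. pH = pKa + log([A⁻]/[HA]) = 4.74 + log(0.3/0.3)

pH = 4.74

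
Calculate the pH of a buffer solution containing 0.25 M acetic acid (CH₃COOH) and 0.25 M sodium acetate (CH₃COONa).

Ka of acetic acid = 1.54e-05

pKa = -log(1.54e-05) = 4.81. pH = pKa + log([A⁻]/[HA]) = 4.81 + log(0.25/0.25)

pH = 4.81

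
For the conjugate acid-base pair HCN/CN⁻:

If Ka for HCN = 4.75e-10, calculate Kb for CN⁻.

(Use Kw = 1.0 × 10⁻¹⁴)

For a conjugate pair Ka × Kb = Kw, so Kb = Kw/Ka = 1.0 × 10⁻¹⁴ / 4.75e-10 = 2.11e-05.

K_b = 2.11e-05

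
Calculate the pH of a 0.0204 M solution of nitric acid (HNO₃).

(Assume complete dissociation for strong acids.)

[H⁺] = 0.0204 M for strong acid. pH = -log[H⁺] = -log(0.0204)

pH = 1.69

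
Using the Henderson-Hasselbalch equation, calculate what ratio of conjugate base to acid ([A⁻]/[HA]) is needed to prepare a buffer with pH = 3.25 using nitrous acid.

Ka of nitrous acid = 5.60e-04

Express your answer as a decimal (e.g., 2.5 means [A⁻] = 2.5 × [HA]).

pKa = -log(5.60e-04) = 3.2518. pH = pKa + log([A⁻]/[HA]), so log([A⁻]/[HA]) = pH − pKa = 3.25 − 3.2518 = -0.0018. [A⁻]/[HA] = 10^(-0.0018) = 0.996

[A⁻]/[HA] = 0.996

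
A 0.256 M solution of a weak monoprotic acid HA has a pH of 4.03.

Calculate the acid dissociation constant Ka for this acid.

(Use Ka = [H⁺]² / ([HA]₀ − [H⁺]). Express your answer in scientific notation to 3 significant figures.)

[H⁺] = 10^(−pH) = 10^(−4.03) = 9.333e-05 M. For HA ⇌ H⁺ + A⁻, Ka = [H⁺][A⁻]/[HA] = [H⁺]² / ([HA]₀ − [H⁺]) = (9.333e-05)² / (0.256 − 9.333e-05) = 3.40e-08.

K_a = 3.40e-08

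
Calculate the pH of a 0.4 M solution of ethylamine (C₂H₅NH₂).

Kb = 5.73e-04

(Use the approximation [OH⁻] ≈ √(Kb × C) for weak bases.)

[OH⁻] = √(Kb × C) = √(5.73e-04 × 0.4) = 1.5139e-02. pOH = 1.82, pH = 14 - pOH

pH = 12.18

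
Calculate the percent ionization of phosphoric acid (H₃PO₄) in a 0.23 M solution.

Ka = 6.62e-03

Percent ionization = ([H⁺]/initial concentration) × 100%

Using Ka equilibrium: x² + Ka×x - Ka×C = 0. Solving: [H⁺] = 3.5851e-02. Percent = (3.5851e-02/0.23) × 100

Percent ionization = 15.6%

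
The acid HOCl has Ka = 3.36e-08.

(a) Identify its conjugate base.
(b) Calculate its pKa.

(a) The conjugate base is formed by removing one H⁺ from HOCl, giving OCl⁻. (b) pKa = -log(Ka) = -log(3.36e-08) = 7.47.

Conjugate base: OCl⁻; pK_a = 7.47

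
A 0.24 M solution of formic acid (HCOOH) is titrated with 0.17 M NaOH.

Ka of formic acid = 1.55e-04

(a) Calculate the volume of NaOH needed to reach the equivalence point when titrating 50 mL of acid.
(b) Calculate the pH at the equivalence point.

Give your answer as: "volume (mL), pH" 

moles acid = 0.24 × 50/1000 = 0.012 mol; V_base = moles/0.17 × 1000 = 70.6 mL. At equivalence only the conjugate base is present: [A⁻] = 0.012/0.121 = 9.9512e-02 M. Kb = Kw/Ka = 6.45e-11; [OH⁻] = √(Kb × [A⁻]) = 2.5338e-06; pOH = 5.60; pH = 14 - pOH = 8.40.

V = 70.6 mL, pH = 8.40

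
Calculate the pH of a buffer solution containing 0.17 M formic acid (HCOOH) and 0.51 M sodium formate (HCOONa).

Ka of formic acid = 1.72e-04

pKa = -log(1.72e-04) = 3.76. pH = pKa + log([A⁻]/[HA]) = 3.76 + log(0.51/0.17)

pH = 4.24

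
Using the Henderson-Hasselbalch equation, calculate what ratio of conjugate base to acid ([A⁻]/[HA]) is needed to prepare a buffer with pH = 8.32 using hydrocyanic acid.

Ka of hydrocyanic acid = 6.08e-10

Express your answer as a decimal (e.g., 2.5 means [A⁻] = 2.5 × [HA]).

pKa = -log(6.08e-10) = 9.2161. pH = pKa + log([A⁻]/[HA]), so log([A⁻]/[HA]) = pH − pKa = 8.32 − 9.2161 = -0.8961. [A⁻]/[HA] = 10^(-0.8961) = 0.127

[A⁻]/[HA] = 0.127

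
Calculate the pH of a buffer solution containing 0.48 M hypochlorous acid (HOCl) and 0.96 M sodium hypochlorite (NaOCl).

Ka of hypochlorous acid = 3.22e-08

pKa = -log(3.22e-08) = 7.49. pH = pKa + log([A⁻]/[HA]) = 7.49 + log(0.96/0.48)

pH = 7.79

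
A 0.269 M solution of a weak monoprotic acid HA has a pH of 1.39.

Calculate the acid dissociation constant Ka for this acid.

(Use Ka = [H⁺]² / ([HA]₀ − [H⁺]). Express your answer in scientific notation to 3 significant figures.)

[H⁺] = 10^(−pH) = 10^(−1.39) = 4.074e-02 M. For HA ⇌ H⁺ + A⁻, Ka = [H⁺][A⁻]/[HA] = [H⁺]² / ([HA]₀ − [H⁺]) = (4.074e-02)² / (0.269 − 4.074e-02) = 7.27e-03.

K_a = 7.27e-03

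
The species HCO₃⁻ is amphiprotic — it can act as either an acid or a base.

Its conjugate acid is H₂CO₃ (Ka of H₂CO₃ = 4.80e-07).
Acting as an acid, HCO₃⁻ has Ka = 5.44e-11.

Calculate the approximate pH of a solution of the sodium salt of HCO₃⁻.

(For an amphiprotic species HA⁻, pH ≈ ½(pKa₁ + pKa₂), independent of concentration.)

pKa₁ = -log(4.80e-07) = 6.32; pKa₂ = -log(5.44e-11) = 10.26. For an amphiprotic species, pH ≈ ½(pKa₁ + pKa₂) = ½(6.32 + 10.26) = 8.29.

pH = 8.29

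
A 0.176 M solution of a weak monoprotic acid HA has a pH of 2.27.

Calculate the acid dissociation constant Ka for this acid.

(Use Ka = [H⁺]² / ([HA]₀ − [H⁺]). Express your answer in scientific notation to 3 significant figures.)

[H⁺] = 10^(−pH) = 10^(−2.27) = 5.370e-03 M. For HA ⇌ H⁺ + A⁻, Ka = [H⁺][A⁻]/[HA] = [H⁺]² / ([HA]₀ − [H⁺]) = (5.370e-03)² / (0.176 − 5.370e-03) = 1.69e-04.

K_a = 1.69e-04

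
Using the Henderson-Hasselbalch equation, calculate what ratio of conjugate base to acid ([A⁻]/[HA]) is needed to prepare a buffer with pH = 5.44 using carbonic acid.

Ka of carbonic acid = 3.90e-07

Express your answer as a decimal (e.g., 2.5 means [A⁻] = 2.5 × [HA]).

pKa = -log(3.90e-07) = 6.4089. pH = pKa + log([A⁻]/[HA]), so log([A⁻]/[HA]) = pH − pKa = 5.44 − 6.4089 = -0.9689. [A⁻]/[HA] = 10^(-0.9689) = 0.107

[A⁻]/[HA] = 0.107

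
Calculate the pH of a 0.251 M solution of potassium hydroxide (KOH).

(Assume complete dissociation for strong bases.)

[OH⁻] = 0.251 M for strong base. pOH = -log[OH⁻] = 0.60, pH = 14 - pOH

pH = 13.40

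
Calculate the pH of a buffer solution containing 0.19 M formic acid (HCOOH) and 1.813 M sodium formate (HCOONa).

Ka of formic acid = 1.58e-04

pKa = -log(1.58e-04) = 3.80. pH = pKa + log([A⁻]/[HA]) = 3.80 + log(1.813/0.19)

pH = 4.78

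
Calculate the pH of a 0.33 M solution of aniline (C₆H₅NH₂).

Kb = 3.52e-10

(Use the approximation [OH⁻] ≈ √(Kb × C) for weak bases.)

[OH⁻] = √(Kb × C) = √(3.52e-10 × 0.33) = 1.0778e-05. pOH = 4.97, pH = 14 - pOH

pH = 9.03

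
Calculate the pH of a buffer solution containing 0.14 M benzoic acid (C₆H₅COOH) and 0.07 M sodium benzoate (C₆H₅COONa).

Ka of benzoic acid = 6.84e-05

pKa = -log(6.84e-05) = 4.16. pH = pKa + log([A⁻]/[HA]) = 4.16 + log(0.07/0.14)

pH = 3.86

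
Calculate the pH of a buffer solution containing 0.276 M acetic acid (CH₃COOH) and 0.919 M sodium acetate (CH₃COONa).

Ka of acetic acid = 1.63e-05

pKa = -log(1.63e-05) = 4.79. pH = pKa + log([A⁻]/[HA]) = 4.79 + log(0.919/0.276)

pH = 5.31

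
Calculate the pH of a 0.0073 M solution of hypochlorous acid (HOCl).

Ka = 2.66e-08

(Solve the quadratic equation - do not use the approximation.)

x² + Ka×x - Ka×C = 0. Using quadratic formula: [H⁺] = 1.3922e-05

pH = 4.86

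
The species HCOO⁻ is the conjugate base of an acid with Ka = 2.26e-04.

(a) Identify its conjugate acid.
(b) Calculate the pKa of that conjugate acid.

(a) The conjugate acid is formed by adding one H⁺ to HCOO⁻, giving HCOOH. (b) pKa = -log(Ka) = -log(2.26e-04) = 3.65.

Conjugate acid: HCOOH; pK_a = 3.65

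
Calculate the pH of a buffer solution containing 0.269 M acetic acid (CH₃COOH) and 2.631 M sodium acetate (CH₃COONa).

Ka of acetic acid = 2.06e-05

pKa = -log(2.06e-05) = 4.69. pH = pKa + log([A⁻]/[HA]) = 4.69 + log(2.631/0.269)

pH = 5.68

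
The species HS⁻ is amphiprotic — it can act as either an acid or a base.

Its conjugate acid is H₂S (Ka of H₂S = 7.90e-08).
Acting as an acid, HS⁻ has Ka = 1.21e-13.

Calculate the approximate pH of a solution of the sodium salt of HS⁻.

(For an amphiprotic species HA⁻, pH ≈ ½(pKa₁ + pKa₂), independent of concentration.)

pKa₁ = -log(7.90e-08) = 7.10; pKa₂ = -log(1.21e-13) = 12.92. For an amphiprotic species, pH ≈ ½(pKa₁ + pKa₂) = ½(7.10 + 12.92) = 10.01.

pH = 10.01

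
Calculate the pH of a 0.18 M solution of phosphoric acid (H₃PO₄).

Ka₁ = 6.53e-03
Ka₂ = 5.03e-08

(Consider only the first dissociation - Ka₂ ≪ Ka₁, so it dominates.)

First dissociation dominates. From Ka₁ = [H⁺][HA⁻]/[H₂A], x² + Ka₁·x − Ka₁·C = 0 with C = 0.18 M and Ka₁ = 6.53e-03. Solving: [H⁺] = (−Ka₁ + √(Ka₁² + 4·Ka₁·C)) / 2 = 3.1174e-02 M. pH = -log(3.1174e-02) = 1.51.

pH = 1.51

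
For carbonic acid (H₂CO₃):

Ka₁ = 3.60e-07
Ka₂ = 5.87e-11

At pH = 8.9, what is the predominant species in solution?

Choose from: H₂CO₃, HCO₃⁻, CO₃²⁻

pKa₁ = 6.44, pKa₂ = 10.23. For a polyprotic acid the predominant species crosses at each pKa: below pKa_n the protonated form dominates, above it the deprotonated form does. At pH = 8.9, the predominant species is HCO₃⁻.

HCO₃⁻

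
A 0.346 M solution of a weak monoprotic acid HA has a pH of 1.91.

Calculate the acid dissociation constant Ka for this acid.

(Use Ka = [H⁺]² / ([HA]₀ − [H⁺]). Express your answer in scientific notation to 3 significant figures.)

[H⁺] = 10^(−pH) = 10^(−1.91) = 1.230e-02 M. For HA ⇌ H⁺ + A⁻, Ka = [H⁺][A⁻]/[HA] = [H⁺]² / ([HA]₀ − [H⁺]) = (1.230e-02)² / (0.346 − 1.230e-02) = 4.54e-04.

K_a = 4.54e-04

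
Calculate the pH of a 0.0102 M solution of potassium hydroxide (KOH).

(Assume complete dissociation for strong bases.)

[OH⁻] = 0.0102 M for strong base. pOH = -log[OH⁻] = 1.99, pH = 14 - pOH

pH = 12.01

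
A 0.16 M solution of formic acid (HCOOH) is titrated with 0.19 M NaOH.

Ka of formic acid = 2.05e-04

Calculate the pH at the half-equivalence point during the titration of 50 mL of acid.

At half-equivalence [HA] = [A⁻], so Henderson-Hasselbalch gives pH = pKa = -log(2.05e-04) = 3.69.

pH = pKa = 3.69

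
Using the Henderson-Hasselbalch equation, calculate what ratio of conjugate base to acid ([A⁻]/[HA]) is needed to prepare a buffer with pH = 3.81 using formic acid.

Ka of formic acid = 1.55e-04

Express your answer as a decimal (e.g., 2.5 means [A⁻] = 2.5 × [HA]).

pKa = -log(1.55e-04) = 3.8097. pH = pKa + log([A⁻]/[HA]), so log([A⁻]/[HA]) = pH − pKa = 3.81 − 3.8097 = 0.0003. [A⁻]/[HA] = 10^(0.0003) = 1.00

[A⁻]/[HA] = 1.00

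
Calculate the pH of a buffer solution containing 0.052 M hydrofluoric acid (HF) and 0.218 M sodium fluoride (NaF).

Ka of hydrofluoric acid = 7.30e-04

pKa = -log(7.30e-04) = 3.14. pH = pKa + log([A⁻]/[HA]) = 3.14 + log(0.218/0.052)

pH = 3.76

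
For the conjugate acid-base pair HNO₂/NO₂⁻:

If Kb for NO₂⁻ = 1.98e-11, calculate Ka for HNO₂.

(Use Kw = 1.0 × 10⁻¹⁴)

For a conjugate pair Ka × Kb = Kw, so Ka = Kw/Kb = 1.0 × 10⁻¹⁴ / 1.98e-11 = 5.05e-04.

K_a = 5.05e-04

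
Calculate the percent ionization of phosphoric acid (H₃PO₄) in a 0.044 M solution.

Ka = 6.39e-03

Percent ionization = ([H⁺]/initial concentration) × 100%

Using Ka equilibrium: x² + Ka×x - Ka×C = 0. Solving: [H⁺] = 1.3875e-02. Percent = (1.3875e-02/0.044) × 100

Percent ionization = 31.5%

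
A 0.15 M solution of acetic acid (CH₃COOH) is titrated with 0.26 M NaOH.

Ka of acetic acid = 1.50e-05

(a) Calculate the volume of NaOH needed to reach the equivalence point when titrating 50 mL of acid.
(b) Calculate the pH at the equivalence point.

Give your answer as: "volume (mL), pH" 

moles acid = 0.15 × 50/1000 = 0.0075 mol; V_base = moles/0.26 × 1000 = 28.8 mL. At equivalence only the conjugate base is present: [A⁻] = 0.0075/0.079 = 9.5122e-02 M. Kb = Kw/Ka = 6.67e-10; [OH⁻] = √(Kb × [A⁻]) = 7.9633e-06; pOH = 5.10; pH = 14 - pOH = 8.90.

V = 28.8 mL, pH = 8.90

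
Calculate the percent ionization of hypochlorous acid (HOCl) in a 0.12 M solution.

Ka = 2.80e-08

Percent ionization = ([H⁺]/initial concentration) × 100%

Using Ka equilibrium: x² + Ka×x - Ka×C = 0. Solving: [H⁺] = 5.7952e-05. Percent = (5.7952e-05/0.12) × 100

Percent ionization = 0.0483%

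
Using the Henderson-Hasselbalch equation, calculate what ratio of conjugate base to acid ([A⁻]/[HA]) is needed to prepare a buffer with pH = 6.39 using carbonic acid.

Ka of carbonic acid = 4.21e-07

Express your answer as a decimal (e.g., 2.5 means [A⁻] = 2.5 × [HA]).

pKa = -log(4.21e-07) = 6.3757. pH = pKa + log([A⁻]/[HA]), so log([A⁻]/[HA]) = pH − pKa = 6.39 − 6.3757 = 0.0143. [A⁻]/[HA] = 10^(0.0143) = 1.03

[A⁻]/[HA] = 1.03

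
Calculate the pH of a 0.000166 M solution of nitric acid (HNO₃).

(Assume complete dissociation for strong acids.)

[H⁺] = 0.000166 M for strong acid. pH = -log[H⁺] = -log(0.000166)

pH = 3.78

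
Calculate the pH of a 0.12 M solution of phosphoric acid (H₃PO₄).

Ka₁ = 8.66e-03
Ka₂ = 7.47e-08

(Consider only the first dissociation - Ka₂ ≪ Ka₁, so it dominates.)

First dissociation dominates. From Ka₁ = [H⁺][HA⁻]/[H₂A], x² + Ka₁·x − Ka₁·C = 0 with C = 0.12 M and Ka₁ = 8.66e-03. Solving: [H⁺] = (−Ka₁ + √(Ka₁² + 4·Ka₁·C)) / 2 = 2.8196e-02 M. pH = -log(2.8196e-02) = 1.55.

pH = 1.55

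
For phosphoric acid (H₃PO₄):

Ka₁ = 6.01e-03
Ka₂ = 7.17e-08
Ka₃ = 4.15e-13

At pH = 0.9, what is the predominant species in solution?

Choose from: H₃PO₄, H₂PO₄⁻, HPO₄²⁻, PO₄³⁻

pKa₁ = 2.22, pKa₂ = 7.14, pKa₃ = 12.38. For a polyprotic acid the predominant species crosses at each pKa: below pKa_n the protonated form dominates, above it the deprotonated form does. At pH = 0.9, the predominant species is H₃PO₄.

H₃PO₄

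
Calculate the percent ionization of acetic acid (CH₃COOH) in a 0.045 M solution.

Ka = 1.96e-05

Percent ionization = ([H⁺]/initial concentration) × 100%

Using Ka equilibrium: x² + Ka×x - Ka×C = 0. Solving: [H⁺] = 9.2940e-04. Percent = (9.2940e-04/0.045) × 100

Percent ionization = 2.07%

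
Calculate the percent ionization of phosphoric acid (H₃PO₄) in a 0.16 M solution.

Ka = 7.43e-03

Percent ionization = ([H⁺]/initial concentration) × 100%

Using Ka equilibrium: x² + Ka×x - Ka×C = 0. Solving: [H⁺] = 3.0964e-02. Percent = (3.0964e-02/0.16) × 100

Percent ionization = 19.4%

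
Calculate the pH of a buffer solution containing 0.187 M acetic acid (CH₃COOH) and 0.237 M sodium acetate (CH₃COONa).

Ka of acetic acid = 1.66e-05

pKa = -log(1.66e-05) = 4.78. pH = pKa + log([A⁻]/[HA]) = 4.78 + log(0.237/0.187)

pH = 4.88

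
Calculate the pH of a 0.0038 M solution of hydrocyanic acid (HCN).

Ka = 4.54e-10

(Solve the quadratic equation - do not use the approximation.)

x² + Ka×x - Ka×C = 0. Using quadratic formula: [H⁺] = 1.3132e-06

pH = 5.88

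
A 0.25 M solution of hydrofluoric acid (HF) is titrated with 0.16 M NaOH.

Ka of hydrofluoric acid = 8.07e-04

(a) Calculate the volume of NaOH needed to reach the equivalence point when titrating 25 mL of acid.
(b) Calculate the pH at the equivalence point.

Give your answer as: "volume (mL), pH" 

moles acid = 0.25 × 25/1000 = 0.00625 mol; V_base = moles/0.16 × 1000 = 39.1 mL. At equivalence only the conjugate base is present: [A⁻] = 0.00625/0.064 = 9.7561e-02 M. Kb = Kw/Ka = 1.24e-11; [OH⁻] = √(Kb × [A⁻]) = 1.0995e-06; pOH = 5.96; pH = 14 - pOH = 8.04.

V = 39.1 mL, pH = 8.04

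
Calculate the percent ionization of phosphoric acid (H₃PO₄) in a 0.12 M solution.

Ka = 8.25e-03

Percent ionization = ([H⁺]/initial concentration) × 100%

Using Ka equilibrium: x² + Ka×x - Ka×C = 0. Solving: [H⁺] = 2.7609e-02. Percent = (2.7609e-02/0.12) × 100

Percent ionization = 23%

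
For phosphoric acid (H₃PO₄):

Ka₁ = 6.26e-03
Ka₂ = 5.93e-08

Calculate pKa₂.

pKa₂ = -log(Ka₂) = -log(5.93e-08) = 7.23.

pK_{a2} = 7.23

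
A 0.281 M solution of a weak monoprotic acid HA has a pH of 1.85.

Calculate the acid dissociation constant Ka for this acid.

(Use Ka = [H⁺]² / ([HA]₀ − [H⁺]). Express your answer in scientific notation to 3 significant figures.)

[H⁺] = 10^(−pH) = 10^(−1.85) = 1.413e-02 M. For HA ⇌ H⁺ + A⁻, Ka = [H⁺][A⁻]/[HA] = [H⁺]² / ([HA]₀ − [H⁺]) = (1.413e-02)² / (0.281 − 1.413e-02) = 7.48e-04.

K_a = 7.48e-04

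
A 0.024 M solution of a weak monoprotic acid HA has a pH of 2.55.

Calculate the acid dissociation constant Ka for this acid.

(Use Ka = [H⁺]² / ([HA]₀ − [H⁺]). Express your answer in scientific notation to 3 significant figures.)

[H⁺] = 10^(−pH) = 10^(−2.55) = 2.818e-03 M. For HA ⇌ H⁺ + A⁻, Ka = [H⁺][A⁻]/[HA] = [H⁺]² / ([HA]₀ − [H⁺]) = (2.818e-03)² / (0.024 − 2.818e-03) = 3.75e-04.

K_a = 3.75e-04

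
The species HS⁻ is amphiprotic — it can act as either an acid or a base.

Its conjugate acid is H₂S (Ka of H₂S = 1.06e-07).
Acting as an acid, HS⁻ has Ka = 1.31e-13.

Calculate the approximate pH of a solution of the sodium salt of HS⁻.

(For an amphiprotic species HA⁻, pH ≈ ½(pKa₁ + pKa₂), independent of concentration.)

pKa₁ = -log(1.06e-07) = 6.97; pKa₂ = -log(1.31e-13) = 12.88. For an amphiprotic species, pH ≈ ½(pKa₁ + pKa₂) = ½(6.97 + 12.88) = 9.93.

pH = 9.93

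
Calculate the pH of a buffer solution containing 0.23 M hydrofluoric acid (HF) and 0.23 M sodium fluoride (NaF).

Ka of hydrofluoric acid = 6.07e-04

pKa = -log(6.07e-04) = 3.22. pH = pKa + log([A⁻]/[HA]) = 3.22 + log(0.23/0.23)

pH = 3.22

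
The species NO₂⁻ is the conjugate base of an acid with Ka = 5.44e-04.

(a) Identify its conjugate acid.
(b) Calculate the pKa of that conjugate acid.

(a) The conjugate acid is formed by adding one H⁺ to NO₂⁻, giving HNO₂. (b) pKa = -log(Ka) = -log(5.44e-04) = 3.26.

Conjugate acid: HNO₂; pK_a = 3.26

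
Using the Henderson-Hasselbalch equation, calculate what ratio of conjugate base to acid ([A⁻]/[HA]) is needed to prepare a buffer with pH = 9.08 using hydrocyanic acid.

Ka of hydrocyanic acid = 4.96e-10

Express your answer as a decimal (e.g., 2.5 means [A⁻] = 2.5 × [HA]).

pKa = -log(4.96e-10) = 9.3045. pH = pKa + log([A⁻]/[HA]), so log([A⁻]/[HA]) = pH − pKa = 9.08 − 9.3045 = -0.2245. [A⁻]/[HA] = 10^(-0.2245) = 0.596

[A⁻]/[HA] = 0.596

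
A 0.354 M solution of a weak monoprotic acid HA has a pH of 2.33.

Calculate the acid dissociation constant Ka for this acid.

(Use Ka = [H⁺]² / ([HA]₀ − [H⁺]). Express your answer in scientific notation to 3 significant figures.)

[H⁺] = 10^(−pH) = 10^(−2.33) = 4.677e-03 M. For HA ⇌ H⁺ + A⁻, Ka = [H⁺][A⁻]/[HA] = [H⁺]² / ([HA]₀ − [H⁺]) = (4.677e-03)² / (0.354 − 4.677e-03) = 6.26e-05.

K_a = 6.26e-05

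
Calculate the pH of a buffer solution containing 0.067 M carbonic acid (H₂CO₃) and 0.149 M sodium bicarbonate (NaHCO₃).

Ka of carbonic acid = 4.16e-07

pKa = -log(4.16e-07) = 6.38. pH = pKa + log([A⁻]/[HA]) = 6.38 + log(0.149/0.067)

pH = 6.73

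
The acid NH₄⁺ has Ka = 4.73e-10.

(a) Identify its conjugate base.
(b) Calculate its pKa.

(a) The conjugate base is formed by removing one H⁺ from NH₄⁺, giving NH₃. (b) pKa = -log(Ka) = -log(4.73e-10) = 9.33.

Conjugate base: NH₃; pK_a = 9.33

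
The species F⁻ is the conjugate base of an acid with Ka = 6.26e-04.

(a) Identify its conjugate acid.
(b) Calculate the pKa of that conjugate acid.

(a) The conjugate acid is formed by adding one H⁺ to F⁻, giving HF. (b) pKa = -log(Ka) = -log(6.26e-04) = 3.20.

Conjugate acid: HF; pK_a = 3.20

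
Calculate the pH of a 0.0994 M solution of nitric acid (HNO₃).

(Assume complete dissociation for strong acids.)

[H⁺] = 0.0994 M for strong acid. pH = -log[H⁺] = -log(0.0994)

pH = 1.00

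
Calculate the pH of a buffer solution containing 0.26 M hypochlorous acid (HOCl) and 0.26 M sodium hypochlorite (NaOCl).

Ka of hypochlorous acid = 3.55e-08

pKa = -log(3.55e-08) = 7.45. pH = pKa + log([A⁻]/[HA]) = 7.45 + log(0.26/0.26)

pH = 7.45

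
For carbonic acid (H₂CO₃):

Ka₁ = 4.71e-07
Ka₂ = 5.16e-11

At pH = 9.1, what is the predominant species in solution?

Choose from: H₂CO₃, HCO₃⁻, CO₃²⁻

pKa₁ = 6.33, pKa₂ = 10.29. For a polyprotic acid the predominant species crosses at each pKa: below pKa_n the protonated form dominates, above it the deprotonated form does. At pH = 9.1, the predominant species is HCO₃⁻.

HCO₃⁻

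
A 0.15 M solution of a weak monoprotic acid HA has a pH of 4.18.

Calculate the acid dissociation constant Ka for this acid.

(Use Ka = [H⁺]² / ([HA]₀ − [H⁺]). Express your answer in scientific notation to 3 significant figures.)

[H⁺] = 10^(−pH) = 10^(−4.18) = 6.607e-05 M. For HA ⇌ H⁺ + A⁻, Ka = [H⁺][A⁻]/[HA] = [H⁺]² / ([HA]₀ − [H⁺]) = (6.607e-05)² / (0.15 − 6.607e-05) = 2.91e-08.

K_a = 2.91e-08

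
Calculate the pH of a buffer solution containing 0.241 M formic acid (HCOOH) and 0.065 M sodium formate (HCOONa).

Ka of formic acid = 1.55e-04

pKa = -log(1.55e-04) = 3.81. pH = pKa + log([A⁻]/[HA]) = 3.81 + log(0.065/0.241)

pH = 3.24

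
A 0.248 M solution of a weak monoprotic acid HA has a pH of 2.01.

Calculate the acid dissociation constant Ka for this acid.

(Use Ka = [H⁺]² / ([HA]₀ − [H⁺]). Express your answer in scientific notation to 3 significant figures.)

[H⁺] = 10^(−pH) = 10^(−2.01) = 9.772e-03 M. For HA ⇌ H⁺ + A⁻, Ka = [H⁺][A⁻]/[HA] = [H⁺]² / ([HA]₀ − [H⁺]) = (9.772e-03)² / (0.248 − 9.772e-03) = 4.01e-04.

K_a = 4.01e-04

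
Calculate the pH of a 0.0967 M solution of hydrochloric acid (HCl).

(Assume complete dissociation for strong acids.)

[H⁺] = 0.0967 M for strong acid. pH = -log[H⁺] = -log(0.0967)

pH = 1.01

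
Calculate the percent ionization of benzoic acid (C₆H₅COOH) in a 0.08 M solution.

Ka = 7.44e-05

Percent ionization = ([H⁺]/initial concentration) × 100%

Using Ka equilibrium: x² + Ka×x - Ka×C = 0. Solving: [H⁺] = 2.4028e-03. Percent = (2.4028e-03/0.08) × 100

Percent ionization = 3%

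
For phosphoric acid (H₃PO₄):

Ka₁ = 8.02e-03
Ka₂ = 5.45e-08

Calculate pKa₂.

pKa₂ = -log(Ka₂) = -log(5.45e-08) = 7.26.

pK_{a2} = 7.26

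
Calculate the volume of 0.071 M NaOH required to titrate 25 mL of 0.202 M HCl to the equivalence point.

At equivalence: moles acid = moles base. moles HCl = 0.202 × 25/1000 = 0.00505 mol. V_base = moles / 0.071 × 1000 = 71.1 mL.

V_{base} = 71.1 mL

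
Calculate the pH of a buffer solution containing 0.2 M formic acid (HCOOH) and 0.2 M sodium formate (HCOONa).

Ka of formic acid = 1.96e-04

pKa = -log(1.96e-04) = 3.71. pH = pKa + log([A⁻]/[HA]) = 3.71 + log(0.2/0.2)

pH = 3.71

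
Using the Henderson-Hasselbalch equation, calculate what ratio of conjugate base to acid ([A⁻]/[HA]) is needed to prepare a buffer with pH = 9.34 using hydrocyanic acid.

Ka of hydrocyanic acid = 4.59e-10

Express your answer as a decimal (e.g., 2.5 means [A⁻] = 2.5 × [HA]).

pKa = -log(4.59e-10) = 9.3382. pH = pKa + log([A⁻]/[HA]), so log([A⁻]/[HA]) = pH − pKa = 9.34 − 9.3382 = 0.0018. [A⁻]/[HA] = 10^(0.0018) = 1.00

[A⁻]/[HA] = 1.00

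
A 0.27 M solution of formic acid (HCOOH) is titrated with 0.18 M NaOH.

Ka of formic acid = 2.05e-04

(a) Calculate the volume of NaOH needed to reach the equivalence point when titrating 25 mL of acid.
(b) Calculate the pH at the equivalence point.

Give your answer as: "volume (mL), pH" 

moles acid = 0.27 × 25/1000 = 0.00675 mol; V_base = moles/0.18 × 1000 = 37.5 mL. At equivalence only the conjugate base is present: [A⁻] = 0.00675/0.062 = 1.0800e-01 M. Kb = Kw/Ka = 4.88e-11; [OH⁻] = √(Kb × [A⁻]) = 2.2953e-06; pOH = 5.64; pH = 14 - pOH = 8.36.

V = 37.5 mL, pH = 8.36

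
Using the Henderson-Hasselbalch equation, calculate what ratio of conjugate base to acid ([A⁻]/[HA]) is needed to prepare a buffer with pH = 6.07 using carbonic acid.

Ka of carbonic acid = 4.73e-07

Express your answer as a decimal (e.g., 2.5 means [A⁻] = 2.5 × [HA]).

pKa = -log(4.73e-07) = 6.3251. pH = pKa + log([A⁻]/[HA]), so log([A⁻]/[HA]) = pH − pKa = 6.07 − 6.3251 = -0.2551. [A⁻]/[HA] = 10^(-0.2551) = 0.556

[A⁻]/[HA] = 0.556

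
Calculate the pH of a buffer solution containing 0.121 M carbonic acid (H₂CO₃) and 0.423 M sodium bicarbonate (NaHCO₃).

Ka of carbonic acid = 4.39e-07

pKa = -log(4.39e-07) = 6.36. pH = pKa + log([A⁻]/[HA]) = 6.36 + log(0.423/0.121)

pH = 6.90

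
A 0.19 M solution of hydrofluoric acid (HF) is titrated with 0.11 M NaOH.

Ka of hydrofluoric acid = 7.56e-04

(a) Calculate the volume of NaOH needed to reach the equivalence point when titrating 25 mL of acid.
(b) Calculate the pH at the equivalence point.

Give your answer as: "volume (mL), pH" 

moles acid = 0.19 × 25/1000 = 0.00475 mol; V_base = moles/0.11 × 1000 = 43.2 mL. At equivalence only the conjugate base is present: [A⁻] = 0.00475/0.068 = 6.9667e-02 M. Kb = Kw/Ka = 1.32e-11; [OH⁻] = √(Kb × [A⁻]) = 9.5996e-07; pOH = 6.02; pH = 14 - pOH = 7.98.

V = 43.2 mL, pH = 7.98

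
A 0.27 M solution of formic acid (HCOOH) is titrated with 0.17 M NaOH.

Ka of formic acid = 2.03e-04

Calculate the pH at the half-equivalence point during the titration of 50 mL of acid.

At half-equivalence [HA] = [A⁻], so Henderson-Hasselbalch gives pH = pKa = -log(2.03e-04) = 3.69.

pH = pKa = 3.69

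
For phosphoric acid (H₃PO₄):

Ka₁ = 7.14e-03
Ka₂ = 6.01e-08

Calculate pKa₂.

pKa₂ = -log(Ka₂) = -log(6.01e-08) = 7.22.

pK_{a2} = 7.22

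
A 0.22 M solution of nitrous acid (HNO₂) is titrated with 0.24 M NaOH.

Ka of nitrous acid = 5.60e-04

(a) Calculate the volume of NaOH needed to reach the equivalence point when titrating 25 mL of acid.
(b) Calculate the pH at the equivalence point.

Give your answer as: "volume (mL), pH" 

moles acid = 0.22 × 25/1000 = 0.0055 mol; V_base = moles/0.24 × 1000 = 22.9 mL. At equivalence only the conjugate base is present: [A⁻] = 0.0055/0.048 = 1.1478e-01 M. Kb = Kw/Ka = 1.79e-11; [OH⁻] = √(Kb × [A⁻]) = 1.4317e-06; pOH = 5.84; pH = 14 - pOH = 8.16.

V = 22.9 mL, pH = 8.16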